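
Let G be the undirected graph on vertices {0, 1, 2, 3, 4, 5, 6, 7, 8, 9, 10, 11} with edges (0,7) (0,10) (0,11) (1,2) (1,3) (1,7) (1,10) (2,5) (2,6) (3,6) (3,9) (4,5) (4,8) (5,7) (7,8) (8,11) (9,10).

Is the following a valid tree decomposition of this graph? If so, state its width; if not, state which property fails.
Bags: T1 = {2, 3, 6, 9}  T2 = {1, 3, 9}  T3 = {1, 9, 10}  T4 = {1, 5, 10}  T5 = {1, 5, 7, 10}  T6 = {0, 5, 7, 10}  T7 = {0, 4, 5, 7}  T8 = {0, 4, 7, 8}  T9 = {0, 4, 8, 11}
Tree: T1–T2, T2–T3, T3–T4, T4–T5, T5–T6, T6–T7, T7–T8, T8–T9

No — edge (2,1) lies in no bag.

A tree decomposition must satisfy three properties: every vertex lies in some bag; for every edge, both endpoints lie together in some bag; and for every vertex, the bags containing it form a connected subtree. Here edge (2,1) lies in no bag, so the decomposition is invalid.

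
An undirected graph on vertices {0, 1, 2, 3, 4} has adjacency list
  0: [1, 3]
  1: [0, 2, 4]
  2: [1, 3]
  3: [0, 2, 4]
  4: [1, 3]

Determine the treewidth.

2

A width-2 tree decomposition is:
Bags: B1 = {1, 3, 4}  B2 = {1, 2, 3}  B3 = {0, 1, 3}
Tree: B1–B2, B2–B3
Every bag has size at most 3, so the width is 3 − 1 = 2 and tw(G) ≤ 2. For the lower bound, G contains the cycle 1–4–3–2–1, so G is not a forest; only forests have treewidth ≤ 1, hence tw(G) ≥ 2. Therefore the treewidth is 2.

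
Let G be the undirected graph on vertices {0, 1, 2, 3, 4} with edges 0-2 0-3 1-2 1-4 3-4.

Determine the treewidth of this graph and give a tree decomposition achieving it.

Treewidth 2.
One optimal decomposition is:
Bags: B1 = {1, 3, 4}  B2 = {0, 1, 3}  B3 = {0, 1, 2}
Tree: B1–B2, B2–B3

Each bag holds 3 vertices, so the decomposition has width 2, which upper-bounds the treewidth. For the lower bound, G contains the cycle 1–4–3–0–2–1, so G is not a forest; only forests have treewidth ≤ 1, hence tw(G) ≥ 2. The upper and lower bounds meet at 2, so that is the treewidth.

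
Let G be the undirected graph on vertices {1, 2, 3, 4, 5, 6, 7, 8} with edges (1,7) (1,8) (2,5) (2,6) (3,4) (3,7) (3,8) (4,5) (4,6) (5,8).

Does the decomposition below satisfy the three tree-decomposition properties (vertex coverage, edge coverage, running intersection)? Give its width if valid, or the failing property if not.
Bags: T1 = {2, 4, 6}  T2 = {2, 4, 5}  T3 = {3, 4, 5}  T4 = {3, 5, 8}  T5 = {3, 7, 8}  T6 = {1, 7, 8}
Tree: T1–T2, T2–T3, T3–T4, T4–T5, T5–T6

Yes; width 2.

Checking the three conditions: (i) the bags cover all of {1, 2, 3, 4, 5, 6, 7, 8}; (ii) for each edge, some bag contains both endpoints; (iii) the bags containing any fixed vertex form a subtree. All hold, so the decomposition is valid with width 3 − 1 = 2.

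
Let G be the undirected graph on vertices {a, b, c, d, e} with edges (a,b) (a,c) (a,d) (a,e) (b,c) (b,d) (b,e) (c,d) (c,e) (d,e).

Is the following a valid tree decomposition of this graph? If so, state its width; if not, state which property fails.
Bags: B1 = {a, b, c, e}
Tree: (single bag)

No — vertex d appears in no bag.

A tree decomposition must satisfy three properties: every vertex lies in some bag; for every edge, both endpoints lie together in some bag; and for every vertex, the bags containing it form a connected subtree. Here vertex d appears in no bag, so the decomposition is invalid.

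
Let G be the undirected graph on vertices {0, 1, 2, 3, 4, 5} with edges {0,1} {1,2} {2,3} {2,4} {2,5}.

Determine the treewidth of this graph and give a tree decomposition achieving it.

Every bag has size at most 2, so the width is 2 − 1 = 1 and tw(G) ≤ 1. Since G has at least one edge (e.g. 5–2), it is not an edgeless graph, so tw(G) ≥ 1. Hence tw(G) = 1 exactly.

Treewidth 1.
One optimal decomposition is:
Bags: B1 = {2, 5}  B2 = {2, 3}  B3 = {2, 4}  B4 = {1, 2}  B5 = {0, 1}
Tree: B1–B2, B1–B3, B3–B4, B4–B5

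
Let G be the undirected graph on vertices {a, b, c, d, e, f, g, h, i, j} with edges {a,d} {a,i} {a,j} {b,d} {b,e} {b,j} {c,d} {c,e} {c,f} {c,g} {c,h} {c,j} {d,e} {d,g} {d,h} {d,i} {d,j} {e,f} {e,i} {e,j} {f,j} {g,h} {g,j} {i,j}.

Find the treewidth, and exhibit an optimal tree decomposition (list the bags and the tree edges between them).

Every bag has size at most 4, so the width is 4 − 1 = 3 and tw(G) ≤ 3. Conversely, {c, d, g, j} is a clique of size 4, and the vertices of any clique must share a bag in every tree decomposition; so some bag has ≥ 4 vertices and tw(G) ≥ 3. The upper and lower bounds meet at 3, so that is the treewidth.

Treewidth 3.
Bags: B1 = {b, d, e, j}  B2 = {c, d, e, j}  B3 = {c, d, g, j}  B4 = {d, e, i, j}  B5 = {a, d, i, j}  B6 = {c, e, f, j}  B7 = {c, d, g, h}
Tree: B1–B2, B2–B3, B1–B4, B4–B5, B2–B6, B3–B7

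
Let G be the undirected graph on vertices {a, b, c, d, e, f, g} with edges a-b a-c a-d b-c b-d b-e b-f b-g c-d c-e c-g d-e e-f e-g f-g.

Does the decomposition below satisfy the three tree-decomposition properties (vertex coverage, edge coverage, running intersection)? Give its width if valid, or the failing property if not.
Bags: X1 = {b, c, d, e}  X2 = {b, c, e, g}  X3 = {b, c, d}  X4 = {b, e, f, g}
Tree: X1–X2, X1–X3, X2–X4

No — vertex a appears in no bag.

A tree decomposition must satisfy three properties: every vertex lies in some bag; for every edge, both endpoints lie together in some bag; and for every vertex, the bags containing it form a connected subtree. Here vertex a appears in no bag, so the decomposition is invalid.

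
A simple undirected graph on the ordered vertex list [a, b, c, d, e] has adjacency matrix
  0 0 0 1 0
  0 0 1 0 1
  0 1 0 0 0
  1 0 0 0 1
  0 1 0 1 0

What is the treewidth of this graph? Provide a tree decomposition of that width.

Treewidth 1.
One optimal decomposition is:
Bags: B1 = {b, e}  B2 = {d, e}  B3 = {b, c}  B4 = {a, d}
Tree: B1–B2, B1–B3, B2–B4

Every bag has size at most 2, so the width is 2 − 1 = 1 and tw(G) ≤ 1. Any graph with an edge has treewidth ≥ 1, and G has the edge b–e. Therefore the treewidth is 1.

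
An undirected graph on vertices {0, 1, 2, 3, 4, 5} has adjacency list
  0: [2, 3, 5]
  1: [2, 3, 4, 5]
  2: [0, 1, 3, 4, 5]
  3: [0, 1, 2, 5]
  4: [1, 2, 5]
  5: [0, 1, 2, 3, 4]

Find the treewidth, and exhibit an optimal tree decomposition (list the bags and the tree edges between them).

Every bag has size at most 4, so the width is 4 − 1 = 3 and tw(G) ≤ 3. On the other hand G contains the 4-clique {0, 2, 3, 5}. A clique must lie in a single bag of any decomposition, so no decomposition can have width below 3. Therefore the treewidth is 3.

Treewidth 3.
One such decomposition:
Bags: B1 = {1, 2, 4, 5}  B2 = {1, 2, 3, 5}  B3 = {0, 2, 3, 5}
Tree: B1–B2, B2–B3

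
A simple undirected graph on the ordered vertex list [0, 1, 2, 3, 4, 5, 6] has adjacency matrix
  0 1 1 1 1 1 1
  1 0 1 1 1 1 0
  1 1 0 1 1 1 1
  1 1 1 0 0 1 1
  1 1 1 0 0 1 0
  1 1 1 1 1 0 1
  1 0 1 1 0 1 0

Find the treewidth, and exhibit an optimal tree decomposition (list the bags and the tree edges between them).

Every bag has size at most 5, so the width is 5 − 1 = 4 and tw(G) ≤ 4. For the lower bound, the 5 vertices {0, 1, 2, 3, 5} are pairwise adjacent, and any tree decomposition puts a clique entirely inside one bag — forcing width ≥ 4. Combining the bounds, tw(G) = 4.

Treewidth 4.
One such decomposition:
Bags: B1 = {0, 1, 2, 3, 5}  B2 = {0, 2, 3, 5, 6}  B3 = {0, 1, 2, 4, 5}
Tree: B1–B2, B1–B3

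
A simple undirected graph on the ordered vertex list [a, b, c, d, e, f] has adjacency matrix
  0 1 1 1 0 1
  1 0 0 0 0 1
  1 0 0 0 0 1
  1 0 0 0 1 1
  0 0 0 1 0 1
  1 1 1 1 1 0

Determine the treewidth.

2

A width-2 tree decomposition is:
Bags: B1 = {a, c, f}  B2 = {a, b, f}  B3 = {a, d, f}  B4 = {d, e, f}
Tree: B1–B2, B2–B3, B3–B4
Each bag holds 3 vertices, so the decomposition has width 2, which upper-bounds the treewidth. Conversely, {d, e, f} is a clique of size 3, and the vertices of any clique must share a bag in every tree decomposition; so some bag has ≥ 3 vertices and tw(G) ≥ 2. Combining the bounds, tw(G) = 2.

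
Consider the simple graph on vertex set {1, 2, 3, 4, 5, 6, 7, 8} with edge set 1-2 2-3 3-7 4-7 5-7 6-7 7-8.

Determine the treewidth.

1

A width-1 tree decomposition is:
Bags: B1 = {2, 3}  B2 = {3, 7}  B3 = {6, 7}  B4 = {1, 2}  B5 = {7, 8}  B6 = {5, 7}  B7 = {4, 7}
Tree: B1–B2, B2–B3, B1–B4, B3–B5, B5–B6, B2–B7
Each bag holds 2 vertices, so the decomposition has width 1, which upper-bounds the treewidth. Any graph with an edge has treewidth ≥ 1, and G has the edge 2–3. Therefore the treewidth is 1.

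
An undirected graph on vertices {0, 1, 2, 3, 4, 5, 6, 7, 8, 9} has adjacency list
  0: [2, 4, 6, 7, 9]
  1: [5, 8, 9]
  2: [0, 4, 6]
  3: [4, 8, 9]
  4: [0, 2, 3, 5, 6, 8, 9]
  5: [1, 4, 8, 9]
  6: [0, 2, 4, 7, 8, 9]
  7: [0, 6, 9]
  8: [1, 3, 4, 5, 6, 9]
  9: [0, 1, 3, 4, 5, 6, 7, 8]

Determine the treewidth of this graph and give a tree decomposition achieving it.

Treewidth 3.
One optimal decomposition is:
Bags: B1 = {4, 6, 8, 9}  B2 = {0, 4, 6, 9}  B3 = {4, 5, 8, 9}  B4 = {1, 5, 8, 9}  B5 = {0, 2, 4, 6}  B6 = {3, 4, 8, 9}  B7 = {0, 6, 7, 9}
Tree: B1–B2, B1–B3, B3–B4, B2–B5, B3–B6, B2–B7

Each bag holds 4 vertices, so the decomposition has width 3, which upper-bounds the treewidth. On the other hand G contains the 4-clique {1, 5, 8, 9}. A clique must lie in a single bag of any decomposition, so no decomposition can have width below 3. Combining the bounds, tw(G) = 3.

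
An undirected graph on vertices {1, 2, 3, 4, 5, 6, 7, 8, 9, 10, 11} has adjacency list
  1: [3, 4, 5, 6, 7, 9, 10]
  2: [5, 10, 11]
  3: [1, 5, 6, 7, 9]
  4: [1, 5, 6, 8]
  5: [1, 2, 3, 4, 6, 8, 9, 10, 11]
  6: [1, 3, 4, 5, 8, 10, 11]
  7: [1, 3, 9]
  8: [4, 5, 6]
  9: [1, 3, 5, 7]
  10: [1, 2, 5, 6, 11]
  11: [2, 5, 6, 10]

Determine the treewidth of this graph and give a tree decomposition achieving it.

Every bag has size at most 4, so the width is 4 − 1 = 3 and tw(G) ≤ 3. For the lower bound, the 4 vertices {1, 3, 5, 9} are pairwise adjacent, and any tree decomposition puts a clique entirely inside one bag — forcing width ≥ 3. Hence tw(G) = 3 exactly.

Treewidth 3.
Bags: B1 = {1, 3, 5, 9}  B2 = {1, 3, 5, 6}  B3 = {1, 4, 5, 6}  B4 = {1, 5, 6, 10}  B5 = {1, 3, 7, 9}  B6 = {4, 5, 6, 8}  B7 = {5, 6, 10, 11}  B8 = {2, 5, 10, 11}
Tree: B1–B2, B2–B3, B2–B4, B1–B5, B3–B6, B4–B7, B7–B8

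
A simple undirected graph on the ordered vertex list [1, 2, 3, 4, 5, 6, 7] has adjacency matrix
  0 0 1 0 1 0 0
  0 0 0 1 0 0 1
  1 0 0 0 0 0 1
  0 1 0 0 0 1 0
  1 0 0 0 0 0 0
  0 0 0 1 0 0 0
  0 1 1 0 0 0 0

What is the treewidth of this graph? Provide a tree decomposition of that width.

Every bag has size at most 2, so the width is 2 − 1 = 1 and tw(G) ≤ 1. G has an edge, so its treewidth is at least 1. Hence tw(G) = 1 exactly.

Treewidth 1.
Bags: B1 = {1, 5}  B2 = {1, 3}  B3 = {3, 7}  B4 = {2, 7}  B5 = {2, 4}  B6 = {4, 6}
Tree: B1–B2, B2–B3, B3–B4, B4–B5, B5–B6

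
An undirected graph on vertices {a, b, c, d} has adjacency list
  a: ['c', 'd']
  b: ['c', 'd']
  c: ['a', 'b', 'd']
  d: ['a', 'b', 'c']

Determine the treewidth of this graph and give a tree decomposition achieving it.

Treewidth 2.
One such decomposition:
Bags: B1 = {a, c, d}  B2 = {b, c, d}
Tree: B1–B2

The largest bag has 3 vertices, giving width 2; this decomposition certifies tw(G) ≤ 2. Conversely, {a, c, d} is a clique of size 3, and the vertices of any clique must share a bag in every tree decomposition; so some bag has ≥ 3 vertices and tw(G) ≥ 2. Therefore the treewidth is 2.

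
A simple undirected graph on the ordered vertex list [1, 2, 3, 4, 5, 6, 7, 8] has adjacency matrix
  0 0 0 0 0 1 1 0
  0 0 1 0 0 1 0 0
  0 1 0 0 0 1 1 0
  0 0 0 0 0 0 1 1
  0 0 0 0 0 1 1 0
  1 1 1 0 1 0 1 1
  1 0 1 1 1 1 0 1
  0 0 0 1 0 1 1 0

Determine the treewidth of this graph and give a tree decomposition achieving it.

Treewidth 2.
One optimal decomposition is:
Bags: B1 = {3, 6, 7}  B2 = {5, 6, 7}  B3 = {1, 6, 7}  B4 = {6, 7, 8}  B5 = {2, 3, 6}  B6 = {4, 7, 8}
Tree: B1–B2, B2–B3, B3–B4, B1–B5, B4–B6

The largest bag has 3 vertices, giving width 2; this decomposition certifies tw(G) ≤ 2. For the lower bound, the 3 vertices {4, 7, 8} are pairwise adjacent, and any tree decomposition puts a clique entirely inside one bag — forcing width ≥ 2. Combining the bounds, tw(G) = 2.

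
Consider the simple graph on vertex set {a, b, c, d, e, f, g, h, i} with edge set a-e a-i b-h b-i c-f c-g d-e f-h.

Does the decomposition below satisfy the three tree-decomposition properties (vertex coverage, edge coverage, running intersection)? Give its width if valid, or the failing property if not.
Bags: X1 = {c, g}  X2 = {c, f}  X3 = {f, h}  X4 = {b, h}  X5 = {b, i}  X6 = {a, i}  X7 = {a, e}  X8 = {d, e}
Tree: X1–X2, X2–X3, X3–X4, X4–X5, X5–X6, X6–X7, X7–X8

Yes; width 1.

Every vertex of G appears in some bag (union = {a, b, c, d, e, f, g, h, i}); every edge is covered by a bag; and for each vertex v the set of bags containing v is connected in the bag tree. The decomposition is therefore valid. The largest bag has 2 vertices, so the width is 1.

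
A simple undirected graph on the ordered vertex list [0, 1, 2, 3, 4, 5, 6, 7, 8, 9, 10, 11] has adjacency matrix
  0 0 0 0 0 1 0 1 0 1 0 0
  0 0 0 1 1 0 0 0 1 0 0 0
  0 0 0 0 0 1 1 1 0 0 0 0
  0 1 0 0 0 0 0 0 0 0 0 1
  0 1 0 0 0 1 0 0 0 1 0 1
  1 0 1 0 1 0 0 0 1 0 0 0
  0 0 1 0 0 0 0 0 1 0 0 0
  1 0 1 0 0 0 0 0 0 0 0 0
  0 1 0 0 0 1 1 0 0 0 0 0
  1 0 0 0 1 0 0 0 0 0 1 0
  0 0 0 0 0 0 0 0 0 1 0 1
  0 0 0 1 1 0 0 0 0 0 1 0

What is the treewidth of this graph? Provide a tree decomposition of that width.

Treewidth 3.
One optimal decomposition is:
Bags: B1 = {0, 2, 6, 7}  B2 = {0, 2, 5, 6}  B3 = {0, 5, 6, 8}  B4 = {0, 5, 8, 9}  B5 = {4, 5, 8, 9}  B6 = {1, 4, 8, 9}  B7 = {1, 4, 9, 10}  B8 = {1, 4, 10, 11}  B9 = {1, 3, 10, 11}
Tree: B1–B2, B2–B3, B3–B4, B4–B5, B5–B6, B6–B7, B7–B8, B8–B9

Every bag has size at most 4, so the width is 4 − 1 = 3 and tw(G) ≤ 3. For the lower bound: the 4 vertex sets {2,6,7}, {0}, {5}, {1,4,8,9} are disjoint, each induces a connected subgraph, and every pair is joined by at least one edge of G. Contracting each set to a single vertex therefore yields K_{4} as a minor, and since treewidth is minor-monotone, tw(G) ≥ tw(K_{4}) = 3. Combining the bounds, tw(G) = 3.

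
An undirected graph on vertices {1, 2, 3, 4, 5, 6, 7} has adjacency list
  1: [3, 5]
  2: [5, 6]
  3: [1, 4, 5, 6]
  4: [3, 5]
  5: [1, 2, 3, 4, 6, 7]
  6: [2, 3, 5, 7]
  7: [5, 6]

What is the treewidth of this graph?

A width-2 tree decomposition is:
Bags: B1 = {1, 3, 5}  B2 = {3, 4, 5}  B3 = {3, 5, 6}  B4 = {2, 5, 6}  B5 = {5, 6, 7}
Tree: B1–B2, B2–B3, B3–B4, B4–B5
The largest bag has 3 vertices, giving width 2; this decomposition certifies tw(G) ≤ 2. For the lower bound, the 3 vertices {2, 5, 6} are pairwise adjacent, and any tree decomposition puts a clique entirely inside one bag — forcing width ≥ 2. Combining the bounds, tw(G) = 2.

2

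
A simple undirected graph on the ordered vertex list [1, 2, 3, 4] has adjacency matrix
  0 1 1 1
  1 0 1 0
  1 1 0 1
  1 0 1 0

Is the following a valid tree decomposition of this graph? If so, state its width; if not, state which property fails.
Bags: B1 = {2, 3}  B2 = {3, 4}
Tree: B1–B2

A tree decomposition must satisfy three properties: every vertex lies in some bag; for every edge, both endpoints lie together in some bag; and for every vertex, the bags containing it form a connected subtree. Here vertex 1 appears in no bag, so the decomposition is invalid.

No — vertex 1 appears in no bag.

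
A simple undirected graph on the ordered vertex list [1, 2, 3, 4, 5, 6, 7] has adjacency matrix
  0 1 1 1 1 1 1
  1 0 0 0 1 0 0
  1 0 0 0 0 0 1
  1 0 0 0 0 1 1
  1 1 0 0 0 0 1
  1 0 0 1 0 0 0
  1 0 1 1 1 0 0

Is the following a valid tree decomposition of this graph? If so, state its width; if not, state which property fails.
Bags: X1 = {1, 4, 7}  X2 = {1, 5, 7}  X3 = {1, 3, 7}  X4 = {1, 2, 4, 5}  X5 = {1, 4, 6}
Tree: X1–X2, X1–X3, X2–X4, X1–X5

A tree decomposition must satisfy three properties: every vertex lies in some bag; for every edge, both endpoints lie together in some bag; and for every vertex, the bags containing it form a connected subtree. Here bags containing vertex 4 are not connected in the tree, so the decomposition is invalid.

No — bags containing vertex 4 are not connected in the tree.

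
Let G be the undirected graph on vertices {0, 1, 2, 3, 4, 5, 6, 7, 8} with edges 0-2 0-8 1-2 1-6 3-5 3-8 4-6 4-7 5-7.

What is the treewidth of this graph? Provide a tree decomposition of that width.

The largest bag has 3 vertices, giving width 2; this decomposition certifies tw(G) ≤ 2. Since 1–2–0–8–3–5–7–4–6–1 is a cycle in G, G is not acyclic. Forests are exactly the graphs of treewidth ≤ 1, so tw(G) ≥ 2. The upper and lower bounds meet at 2, so that is the treewidth.

Treewidth 2.
One such decomposition:
Bags: B1 = {0, 1, 2}  B2 = {0, 1, 8}  B3 = {1, 3, 8}  B4 = {1, 3, 5}  B5 = {1, 5, 7}  B6 = {1, 4, 7}  B7 = {1, 4, 6}
Tree: B1–B2, B2–B3, B3–B4, B4–B5, B5–B6, B6–B7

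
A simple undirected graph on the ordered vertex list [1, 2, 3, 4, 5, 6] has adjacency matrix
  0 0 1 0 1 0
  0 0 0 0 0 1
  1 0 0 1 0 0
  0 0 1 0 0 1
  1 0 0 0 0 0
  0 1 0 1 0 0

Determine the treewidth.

1

A width-1 tree decomposition is:
Bags: B1 = {1, 5}  B2 = {1, 3}  B3 = {3, 4}  B4 = {4, 6}  B5 = {2, 6}
Tree: B1–B2, B2–B3, B3–B4, B4–B5
Each bag holds 2 vertices, so the decomposition has width 1, which upper-bounds the treewidth. G has an edge, so its treewidth is at least 1. Combining the bounds, tw(G) = 1.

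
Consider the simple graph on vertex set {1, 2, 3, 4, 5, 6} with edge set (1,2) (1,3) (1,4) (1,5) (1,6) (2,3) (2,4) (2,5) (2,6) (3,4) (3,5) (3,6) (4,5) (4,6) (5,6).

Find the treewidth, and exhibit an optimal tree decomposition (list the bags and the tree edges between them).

Treewidth 5.
Bags: B1 = {1, 2, 3, 4, 5, 6}
Tree: (single bag)

A single bag containing all 6 vertices is trivially a valid decomposition of width 5. For the lower bound, the 6 vertices {1, 2, 3, 4, 5, 6} are pairwise adjacent, and any tree decomposition puts a clique entirely inside one bag — forcing width ≥ 5. The upper and lower bounds meet at 5, so that is the treewidth.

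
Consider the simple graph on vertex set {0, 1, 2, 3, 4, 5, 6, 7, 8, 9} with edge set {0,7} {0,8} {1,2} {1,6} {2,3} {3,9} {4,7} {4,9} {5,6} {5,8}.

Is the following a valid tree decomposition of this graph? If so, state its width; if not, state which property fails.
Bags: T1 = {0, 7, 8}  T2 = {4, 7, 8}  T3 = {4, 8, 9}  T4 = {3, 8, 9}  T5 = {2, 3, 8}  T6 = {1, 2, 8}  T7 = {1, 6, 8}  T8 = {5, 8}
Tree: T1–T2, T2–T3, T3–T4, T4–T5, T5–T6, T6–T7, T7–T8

No — edge (6,5) lies in no bag.

A tree decomposition must satisfy three properties: every vertex lies in some bag; for every edge, both endpoints lie together in some bag; and for every vertex, the bags containing it form a connected subtree. Here edge (6,5) lies in no bag, so the decomposition is invalid.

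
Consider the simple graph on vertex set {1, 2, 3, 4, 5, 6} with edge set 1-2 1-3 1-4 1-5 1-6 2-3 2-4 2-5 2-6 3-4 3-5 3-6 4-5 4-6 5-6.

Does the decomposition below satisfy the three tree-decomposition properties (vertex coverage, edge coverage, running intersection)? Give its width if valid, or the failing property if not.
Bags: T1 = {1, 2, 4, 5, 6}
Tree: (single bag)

No — vertex 3 appears in no bag.

A tree decomposition must satisfy three properties: every vertex lies in some bag; for every edge, both endpoints lie together in some bag; and for every vertex, the bags containing it form a connected subtree. Here vertex 3 appears in no bag, so the decomposition is invalid.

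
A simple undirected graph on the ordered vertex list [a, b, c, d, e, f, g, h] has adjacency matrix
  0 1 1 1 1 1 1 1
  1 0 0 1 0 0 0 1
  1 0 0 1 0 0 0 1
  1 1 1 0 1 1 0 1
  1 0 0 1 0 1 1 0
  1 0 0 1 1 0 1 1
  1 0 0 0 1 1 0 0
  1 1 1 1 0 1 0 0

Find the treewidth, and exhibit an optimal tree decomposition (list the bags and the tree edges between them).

Treewidth 3.
Bags: B1 = {a, d, f, h}  B2 = {a, d, e, f}  B3 = {a, e, f, g}  B4 = {a, c, d, h}  B5 = {a, b, d, h}
Tree: B1–B2, B2–B3, B1–B4, B4–B5

Each bag holds 4 vertices, so the decomposition has width 3, which upper-bounds the treewidth. Conversely, {a, d, e, f} is a clique of size 4, and the vertices of any clique must share a bag in every tree decomposition; so some bag has ≥ 4 vertices and tw(G) ≥ 3. Combining the bounds, tw(G) = 3.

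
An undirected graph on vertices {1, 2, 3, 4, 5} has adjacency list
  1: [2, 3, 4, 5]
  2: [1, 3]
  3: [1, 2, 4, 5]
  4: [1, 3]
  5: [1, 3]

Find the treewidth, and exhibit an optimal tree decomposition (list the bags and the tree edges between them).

Treewidth 2.
One such decomposition:
Bags: B1 = {1, 3, 4}  B2 = {1, 2, 3}  B3 = {1, 3, 5}
Tree: B1–B2, B2–B3

Every bag has size at most 3, so the width is 3 − 1 = 2 and tw(G) ≤ 2. Conversely, {1, 2, 3} is a clique of size 3, and the vertices of any clique must share a bag in every tree decomposition; so some bag has ≥ 3 vertices and tw(G) ≥ 2. Combining the bounds, tw(G) = 2.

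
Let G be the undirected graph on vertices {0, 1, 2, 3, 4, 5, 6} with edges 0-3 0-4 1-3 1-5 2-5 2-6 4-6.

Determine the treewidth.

A width-2 tree decomposition is:
Bags: B1 = {0, 4, 6}  B2 = {0, 3, 6}  B3 = {1, 3, 6}  B4 = {1, 5, 6}  B5 = {2, 5, 6}
Tree: B1–B2, B2–B3, B3–B4, B4–B5
Each bag holds 3 vertices, so the decomposition has width 2, which upper-bounds the treewidth. For the lower bound, G contains the cycle 6–4–0–3–1–5–2–6, so G is not a forest; only forests have treewidth ≤ 1, hence tw(G) ≥ 2. The upper and lower bounds meet at 2, so that is the treewidth.

2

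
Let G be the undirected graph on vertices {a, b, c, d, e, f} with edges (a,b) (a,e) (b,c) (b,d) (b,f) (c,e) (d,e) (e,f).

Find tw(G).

2

A width-2 tree decomposition is:
Bags: B1 = {b, c, e}  B2 = {b, d, e}  B3 = {a, b, e}  B4 = {b, e, f}
Tree: B1–B2, B2–B3, B3–B4
Every bag has size at most 3, so the width is 3 − 1 = 2 and tw(G) ≤ 2. Since e–c–b–d–e is a cycle in G, G is not acyclic. Forests are exactly the graphs of treewidth ≤ 1, so tw(G) ≥ 2. Therefore the treewidth is 2.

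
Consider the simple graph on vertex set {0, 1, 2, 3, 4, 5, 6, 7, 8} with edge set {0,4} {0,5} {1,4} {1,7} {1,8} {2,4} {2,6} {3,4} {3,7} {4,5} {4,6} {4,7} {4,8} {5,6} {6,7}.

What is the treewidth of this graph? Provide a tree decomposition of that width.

The largest bag has 3 vertices, giving width 2; this decomposition certifies tw(G) ≤ 2. Conversely, {0, 4, 5} is a clique of size 3, and the vertices of any clique must share a bag in every tree decomposition; so some bag has ≥ 3 vertices and tw(G) ≥ 2. Therefore the treewidth is 2.

Treewidth 2.
One optimal decomposition is:
Bags: B1 = {3, 4, 7}  B2 = {4, 6, 7}  B3 = {4, 5, 6}  B4 = {2, 4, 6}  B5 = {1, 4, 7}  B6 = {0, 4, 5}  B7 = {1, 4, 8}
Tree: B1–B2, B2–B3, B2–B4, B1–B5, B3–B6, B5–B7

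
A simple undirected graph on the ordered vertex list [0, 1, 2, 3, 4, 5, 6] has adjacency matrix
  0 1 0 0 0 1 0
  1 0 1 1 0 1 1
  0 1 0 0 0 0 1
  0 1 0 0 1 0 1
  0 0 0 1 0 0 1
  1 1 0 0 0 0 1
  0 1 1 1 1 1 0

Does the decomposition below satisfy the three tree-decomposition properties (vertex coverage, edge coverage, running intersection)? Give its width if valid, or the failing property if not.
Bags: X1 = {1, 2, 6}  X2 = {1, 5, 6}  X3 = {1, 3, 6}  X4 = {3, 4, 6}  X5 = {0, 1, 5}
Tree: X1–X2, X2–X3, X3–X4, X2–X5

Every vertex of G appears in some bag (union = {0, 1, 2, 3, 4, 5, 6}); every edge is covered by a bag; and for each vertex v the set of bags containing v is connected in the bag tree. The decomposition is therefore valid. The largest bag has 3 vertices, so the width is 2.

Yes; width 2.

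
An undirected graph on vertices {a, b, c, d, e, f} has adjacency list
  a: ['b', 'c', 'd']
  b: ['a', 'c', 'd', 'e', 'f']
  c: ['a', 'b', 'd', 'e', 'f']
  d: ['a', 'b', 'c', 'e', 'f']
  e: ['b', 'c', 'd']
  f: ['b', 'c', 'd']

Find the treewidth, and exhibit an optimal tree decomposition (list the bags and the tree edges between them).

Every bag has size at most 4, so the width is 4 − 1 = 3 and tw(G) ≤ 3. On the other hand G contains the 4-clique {b, c, d, e}. A clique must lie in a single bag of any decomposition, so no decomposition can have width below 3. The upper and lower bounds meet at 3, so that is the treewidth.

Treewidth 3.
One optimal decomposition is:
Bags: B1 = {b, c, d, e}  B2 = {a, b, c, d}  B3 = {b, c, d, f}
Tree: B1–B2, B1–B3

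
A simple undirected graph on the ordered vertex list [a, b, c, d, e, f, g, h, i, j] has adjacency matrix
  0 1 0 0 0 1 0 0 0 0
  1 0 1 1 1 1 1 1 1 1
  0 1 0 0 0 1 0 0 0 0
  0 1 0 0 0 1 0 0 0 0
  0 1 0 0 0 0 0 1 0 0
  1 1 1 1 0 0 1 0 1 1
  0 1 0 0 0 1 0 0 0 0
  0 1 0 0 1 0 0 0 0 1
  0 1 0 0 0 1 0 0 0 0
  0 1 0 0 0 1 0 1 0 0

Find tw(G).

A width-2 tree decomposition is:
Bags: B1 = {a, b, f}  B2 = {b, d, f}  B3 = {b, f, j}  B4 = {b, h, j}  B5 = {b, e, h}  B6 = {b, f, g}  B7 = {b, c, f}  B8 = {b, f, i}
Tree: B1–B2, B1–B3, B3–B4, B4–B5, B3–B6, B3–B7, B7–B8
The largest bag has 3 vertices, giving width 2; this decomposition certifies tw(G) ≤ 2. On the other hand G contains the 3-clique {b, e, h}. A clique must lie in a single bag of any decomposition, so no decomposition can have width below 2. Hence tw(G) = 2 exactly.

2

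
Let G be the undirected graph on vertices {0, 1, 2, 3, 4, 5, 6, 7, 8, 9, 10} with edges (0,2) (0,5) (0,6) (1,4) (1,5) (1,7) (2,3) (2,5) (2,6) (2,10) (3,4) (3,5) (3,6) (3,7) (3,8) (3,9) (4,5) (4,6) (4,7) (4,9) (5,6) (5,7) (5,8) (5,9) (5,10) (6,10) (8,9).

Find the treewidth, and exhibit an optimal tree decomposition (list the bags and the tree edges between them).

The largest bag has 4 vertices, giving width 3; this decomposition certifies tw(G) ≤ 3. Conversely, {0, 2, 5, 6} is a clique of size 4, and the vertices of any clique must share a bag in every tree decomposition; so some bag has ≥ 4 vertices and tw(G) ≥ 3. Combining the bounds, tw(G) = 3.

Treewidth 3.
One such decomposition:
Bags: B1 = {3, 4, 5, 6}  B2 = {2, 3, 5, 6}  B3 = {3, 4, 5, 7}  B4 = {3, 4, 5, 9}  B5 = {2, 5, 6, 10}  B6 = {0, 2, 5, 6}  B7 = {3, 5, 8, 9}  B8 = {1, 4, 5, 7}
Tree: B1–B2, B1–B3, B1–B4, B2–B5, B2–B6, B4–B7, B3–B8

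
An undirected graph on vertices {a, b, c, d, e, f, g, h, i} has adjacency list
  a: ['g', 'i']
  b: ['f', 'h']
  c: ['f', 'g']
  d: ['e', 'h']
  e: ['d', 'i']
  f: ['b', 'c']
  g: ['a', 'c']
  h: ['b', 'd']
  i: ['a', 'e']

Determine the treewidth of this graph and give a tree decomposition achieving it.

Treewidth 2.
One such decomposition:
Bags: B1 = {a, g, i}  B2 = {c, g, i}  B3 = {c, f, i}  B4 = {b, f, i}  B5 = {b, h, i}  B6 = {d, h, i}  B7 = {d, e, i}
Tree: B1–B2, B2–B3, B3–B4, B4–B5, B5–B6, B6–B7

Every bag has size at most 3, so the width is 3 − 1 = 2 and tw(G) ≤ 2. The edges i–a–g–c–f–b–h–d–e–i form a cycle, so G is not a tree and its treewidth is at least 2. Therefore the treewidth is 2.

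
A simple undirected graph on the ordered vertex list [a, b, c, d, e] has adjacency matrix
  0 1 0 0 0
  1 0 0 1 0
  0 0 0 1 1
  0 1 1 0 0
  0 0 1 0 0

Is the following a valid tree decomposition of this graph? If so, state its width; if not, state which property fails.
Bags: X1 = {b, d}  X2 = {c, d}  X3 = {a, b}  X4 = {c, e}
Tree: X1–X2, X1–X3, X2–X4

Yes; width 1.

Checking the three conditions: (i) the bags cover all of {a, b, c, d, e}; (ii) for each edge, some bag contains both endpoints; (iii) the bags containing any fixed vertex form a subtree. All hold, so the decomposition is valid with width 2 − 1 = 1.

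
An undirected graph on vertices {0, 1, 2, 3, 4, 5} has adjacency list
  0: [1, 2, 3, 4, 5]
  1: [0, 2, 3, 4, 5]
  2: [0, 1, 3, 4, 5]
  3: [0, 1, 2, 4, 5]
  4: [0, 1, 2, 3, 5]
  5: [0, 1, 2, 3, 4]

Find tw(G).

A width-5 tree decomposition is:
Bags: B1 = {0, 1, 2, 3, 4, 5}
Tree: (single bag)
A single bag containing all 6 vertices is trivially a valid decomposition of width 5. Conversely, {0, 1, 2, 3, 4, 5} is a clique of size 6, and the vertices of any clique must share a bag in every tree decomposition; so some bag has ≥ 6 vertices and tw(G) ≥ 5. Therefore the treewidth is 5.

5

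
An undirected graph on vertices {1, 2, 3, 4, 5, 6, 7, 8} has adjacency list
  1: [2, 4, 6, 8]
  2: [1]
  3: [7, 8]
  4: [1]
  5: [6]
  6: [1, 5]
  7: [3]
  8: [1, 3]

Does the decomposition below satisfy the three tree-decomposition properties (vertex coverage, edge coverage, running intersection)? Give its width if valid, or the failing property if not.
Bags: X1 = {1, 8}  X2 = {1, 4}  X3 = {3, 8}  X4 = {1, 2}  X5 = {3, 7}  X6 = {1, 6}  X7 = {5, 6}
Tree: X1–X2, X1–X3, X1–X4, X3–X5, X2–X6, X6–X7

Every vertex of G appears in some bag (union = {1, 2, 3, 4, 5, 6, 7, 8}); every edge is covered by a bag; and for each vertex v the set of bags containing v is connected in the bag tree. The decomposition is therefore valid. The largest bag has 2 vertices, so the width is 1.

Yes; width 1.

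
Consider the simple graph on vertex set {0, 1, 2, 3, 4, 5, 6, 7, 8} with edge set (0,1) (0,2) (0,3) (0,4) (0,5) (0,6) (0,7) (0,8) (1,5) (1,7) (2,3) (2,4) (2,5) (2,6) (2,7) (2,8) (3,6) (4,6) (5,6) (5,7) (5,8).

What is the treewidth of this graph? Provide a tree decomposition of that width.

Treewidth 3.
One such decomposition:
Bags: B1 = {0, 2, 5, 7}  B2 = {0, 1, 5, 7}  B3 = {0, 2, 5, 6}  B4 = {0, 2, 5, 8}  B5 = {0, 2, 4, 6}  B6 = {0, 2, 3, 6}
Tree: B1–B2, B1–B3, B1–B4, B3–B5, B3–B6

The largest bag has 4 vertices, giving width 3; this decomposition certifies tw(G) ≤ 3. On the other hand G contains the 4-clique {0, 1, 5, 7}. A clique must lie in a single bag of any decomposition, so no decomposition can have width below 3. Therefore the treewidth is 3.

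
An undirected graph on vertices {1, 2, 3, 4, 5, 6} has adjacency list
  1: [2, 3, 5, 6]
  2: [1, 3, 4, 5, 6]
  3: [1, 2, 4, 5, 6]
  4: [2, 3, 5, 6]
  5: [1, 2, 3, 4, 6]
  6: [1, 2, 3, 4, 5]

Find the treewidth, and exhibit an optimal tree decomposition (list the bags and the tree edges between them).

Every bag has size at most 5, so the width is 5 − 1 = 4 and tw(G) ≤ 4. On the other hand G contains the 5-clique {1, 2, 3, 5, 6}. A clique must lie in a single bag of any decomposition, so no decomposition can have width below 4. The upper and lower bounds meet at 4, so that is the treewidth.

Treewidth 4.
Bags: B1 = {2, 3, 4, 5, 6}  B2 = {1, 2, 3, 5, 6}
Tree: B1–B2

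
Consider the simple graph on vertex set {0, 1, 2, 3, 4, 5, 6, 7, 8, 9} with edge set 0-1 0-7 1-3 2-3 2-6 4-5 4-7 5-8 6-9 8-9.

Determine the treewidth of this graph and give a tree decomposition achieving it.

Treewidth 2.
Bags: B1 = {2, 3, 6}  B2 = {1, 3, 6}  B3 = {0, 1, 6}  B4 = {0, 6, 7}  B5 = {4, 6, 7}  B6 = {4, 5, 6}  B7 = {5, 6, 8}  B8 = {6, 8, 9}
Tree: B1–B2, B2–B3, B3–B4, B4–B5, B5–B6, B6–B7, B7–B8

The largest bag has 3 vertices, giving width 2; this decomposition certifies tw(G) ≤ 2. For the lower bound, G contains the cycle 6–2–3–1–0–7–4–5–8–9–6, so G is not a forest; only forests have treewidth ≤ 1, hence tw(G) ≥ 2. Hence tw(G) = 2 exactly.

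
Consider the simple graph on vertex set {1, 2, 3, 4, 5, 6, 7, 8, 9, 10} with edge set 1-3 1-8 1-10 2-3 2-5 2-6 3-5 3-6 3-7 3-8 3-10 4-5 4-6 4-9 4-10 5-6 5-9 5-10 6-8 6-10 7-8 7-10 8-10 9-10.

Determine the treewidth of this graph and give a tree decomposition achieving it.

Treewidth 3.
One optimal decomposition is:
Bags: B1 = {3, 5, 6, 10}  B2 = {3, 6, 8, 10}  B3 = {2, 3, 5, 6}  B4 = {4, 5, 6, 10}  B5 = {4, 5, 9, 10}  B6 = {3, 7, 8, 10}  B7 = {1, 3, 8, 10}
Tree: B1–B2, B1–B3, B1–B4, B4–B5, B2–B6, B6–B7

Each bag holds 4 vertices, so the decomposition has width 3, which upper-bounds the treewidth. Conversely, {2, 3, 5, 6} is a clique of size 4, and the vertices of any clique must share a bag in every tree decomposition; so some bag has ≥ 4 vertices and tw(G) ≥ 3. Therefore the treewidth is 3.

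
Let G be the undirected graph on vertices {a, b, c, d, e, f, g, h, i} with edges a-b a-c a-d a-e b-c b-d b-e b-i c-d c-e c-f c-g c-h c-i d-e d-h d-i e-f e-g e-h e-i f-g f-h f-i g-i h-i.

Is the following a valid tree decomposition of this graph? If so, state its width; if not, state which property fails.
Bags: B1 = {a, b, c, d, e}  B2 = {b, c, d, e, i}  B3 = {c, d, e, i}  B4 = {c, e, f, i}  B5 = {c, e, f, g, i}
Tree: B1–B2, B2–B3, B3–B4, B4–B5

No — vertex h appears in no bag.

A tree decomposition must satisfy three properties: every vertex lies in some bag; for every edge, both endpoints lie together in some bag; and for every vertex, the bags containing it form a connected subtree. Here vertex h appears in no bag, so the decomposition is invalid.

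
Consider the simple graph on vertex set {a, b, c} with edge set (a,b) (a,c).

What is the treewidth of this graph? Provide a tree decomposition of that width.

Treewidth 1.
One such decomposition:
Bags: B1 = {a, b}  B2 = {a, c}
Tree: B1–B2

Each bag holds 2 vertices, so the decomposition has width 1, which upper-bounds the treewidth. Any graph with an edge has treewidth ≥ 1, and G has the edge a–b. Combining the bounds, tw(G) = 1.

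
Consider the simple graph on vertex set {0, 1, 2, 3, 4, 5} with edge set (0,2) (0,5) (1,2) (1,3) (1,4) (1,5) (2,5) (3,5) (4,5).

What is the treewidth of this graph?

A width-2 tree decomposition is:
Bags: B1 = {0, 2, 5}  B2 = {1, 2, 5}  B3 = {1, 3, 5}  B4 = {1, 4, 5}
Tree: B1–B2, B2–B3, B2–B4
The largest bag has 3 vertices, giving width 2; this decomposition certifies tw(G) ≤ 2. Conversely, {0, 2, 5} is a clique of size 3, and the vertices of any clique must share a bag in every tree decomposition; so some bag has ≥ 3 vertices and tw(G) ≥ 2. The upper and lower bounds meet at 2, so that is the treewidth.

2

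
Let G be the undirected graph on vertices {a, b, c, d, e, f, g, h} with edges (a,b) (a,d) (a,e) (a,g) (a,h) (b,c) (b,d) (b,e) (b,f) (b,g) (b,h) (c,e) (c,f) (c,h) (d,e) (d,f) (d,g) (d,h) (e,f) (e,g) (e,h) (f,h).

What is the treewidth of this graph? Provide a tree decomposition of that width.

Each bag holds 5 vertices, so the decomposition has width 4, which upper-bounds the treewidth. For the lower bound, the 5 vertices {a, b, d, e, g} are pairwise adjacent, and any tree decomposition puts a clique entirely inside one bag — forcing width ≥ 4. Therefore the treewidth is 4.

Treewidth 4.
One such decomposition:
Bags: B1 = {a, b, d, e, h}  B2 = {b, d, e, f, h}  B3 = {a, b, d, e, g}  B4 = {b, c, e, f, h}
Tree: B1–B2, B1–B3, B2–B4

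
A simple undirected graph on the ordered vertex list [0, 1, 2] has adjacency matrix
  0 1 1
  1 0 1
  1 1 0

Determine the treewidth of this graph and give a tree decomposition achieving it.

Treewidth 2.
One optimal decomposition is:
Bags: B1 = {0, 1, 2}
Tree: (single bag)

A single bag containing all 3 vertices is trivially a valid decomposition of width 2. For the lower bound, the 3 vertices {0, 1, 2} are pairwise adjacent, and any tree decomposition puts a clique entirely inside one bag — forcing width ≥ 2. Combining the bounds, tw(G) = 2.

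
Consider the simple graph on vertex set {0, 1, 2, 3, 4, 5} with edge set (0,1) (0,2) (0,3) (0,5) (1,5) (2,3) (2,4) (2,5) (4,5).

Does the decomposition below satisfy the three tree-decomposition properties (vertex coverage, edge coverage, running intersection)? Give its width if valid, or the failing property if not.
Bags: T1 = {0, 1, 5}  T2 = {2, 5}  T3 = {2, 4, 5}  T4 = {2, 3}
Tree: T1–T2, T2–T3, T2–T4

No — edge (0,2) lies in no bag.

A tree decomposition must satisfy three properties: every vertex lies in some bag; for every edge, both endpoints lie together in some bag; and for every vertex, the bags containing it form a connected subtree. Here edge (0,2) lies in no bag, so the decomposition is invalid.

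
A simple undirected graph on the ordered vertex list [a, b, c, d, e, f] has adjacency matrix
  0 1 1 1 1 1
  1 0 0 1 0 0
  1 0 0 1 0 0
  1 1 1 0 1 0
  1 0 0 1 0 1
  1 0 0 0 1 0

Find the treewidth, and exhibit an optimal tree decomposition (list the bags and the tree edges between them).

The largest bag has 3 vertices, giving width 2; this decomposition certifies tw(G) ≤ 2. For the lower bound, the 3 vertices {a, d, e} are pairwise adjacent, and any tree decomposition puts a clique entirely inside one bag — forcing width ≥ 2. Hence tw(G) = 2 exactly.

Treewidth 2.
Bags: B1 = {a, d, e}  B2 = {a, c, d}  B3 = {a, e, f}  B4 = {a, b, d}
Tree: B1–B2, B1–B3, B1–B4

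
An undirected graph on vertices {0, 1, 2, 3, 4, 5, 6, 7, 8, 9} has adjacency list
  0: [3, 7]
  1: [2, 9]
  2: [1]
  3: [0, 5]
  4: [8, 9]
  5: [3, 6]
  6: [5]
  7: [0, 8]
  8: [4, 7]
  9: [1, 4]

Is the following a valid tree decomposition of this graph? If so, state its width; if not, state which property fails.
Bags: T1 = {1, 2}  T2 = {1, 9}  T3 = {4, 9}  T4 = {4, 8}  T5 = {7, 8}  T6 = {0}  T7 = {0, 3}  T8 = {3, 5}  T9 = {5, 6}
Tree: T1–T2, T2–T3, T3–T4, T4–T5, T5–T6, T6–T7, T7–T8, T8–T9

A tree decomposition must satisfy three properties: every vertex lies in some bag; for every edge, both endpoints lie together in some bag; and for every vertex, the bags containing it form a connected subtree. Here edge (7,0) lies in no bag, so the decomposition is invalid.

No — edge (7,0) lies in no bag.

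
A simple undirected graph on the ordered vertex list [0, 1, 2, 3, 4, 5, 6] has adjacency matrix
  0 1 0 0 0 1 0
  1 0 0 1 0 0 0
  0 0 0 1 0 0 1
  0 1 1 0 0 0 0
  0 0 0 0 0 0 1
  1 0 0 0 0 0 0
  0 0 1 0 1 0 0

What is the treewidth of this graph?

A width-1 tree decomposition is:
Bags: B1 = {4, 6}  B2 = {2, 6}  B3 = {2, 3}  B4 = {1, 3}  B5 = {0, 1}  B6 = {0, 5}
Tree: B1–B2, B2–B3, B3–B4, B4–B5, B5–B6
Every bag has size at most 2, so the width is 2 − 1 = 1 and tw(G) ≤ 1. Any graph with an edge has treewidth ≥ 1, and G has the edge 4–6. Combining the bounds, tw(G) = 1.

1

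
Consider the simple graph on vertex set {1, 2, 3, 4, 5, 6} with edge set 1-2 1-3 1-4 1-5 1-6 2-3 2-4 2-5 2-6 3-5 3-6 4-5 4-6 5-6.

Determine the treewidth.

4

A width-4 tree decomposition is:
Bags: B1 = {1, 2, 3, 5, 6}  B2 = {1, 2, 4, 5, 6}
Tree: B1–B2
Every bag has size at most 5, so the width is 5 − 1 = 4 and tw(G) ≤ 4. For the lower bound, the 5 vertices {1, 2, 3, 5, 6} are pairwise adjacent, and any tree decomposition puts a clique entirely inside one bag — forcing width ≥ 4. Hence tw(G) = 4 exactly.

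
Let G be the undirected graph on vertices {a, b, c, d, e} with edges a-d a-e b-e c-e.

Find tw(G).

1

A width-1 tree decomposition is:
Bags: B1 = {c, e}  B2 = {a, e}  B3 = {a, d}  B4 = {b, e}
Tree: B1–B2, B2–B3, B2–B4
The largest bag has 2 vertices, giving width 1; this decomposition certifies tw(G) ≤ 1. Any graph with an edge has treewidth ≥ 1, and G has the edge c–e. The upper and lower bounds meet at 1, so that is the treewidth.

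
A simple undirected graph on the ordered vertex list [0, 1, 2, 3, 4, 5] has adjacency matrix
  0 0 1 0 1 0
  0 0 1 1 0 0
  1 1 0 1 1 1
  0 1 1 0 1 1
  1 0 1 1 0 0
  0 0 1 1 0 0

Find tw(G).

A width-2 tree decomposition is:
Bags: B1 = {1, 2, 3}  B2 = {2, 3, 4}  B3 = {0, 2, 4}  B4 = {2, 3, 5}
Tree: B1–B2, B2–B3, B2–B4
Each bag holds 3 vertices, so the decomposition has width 2, which upper-bounds the treewidth. For the lower bound, the 3 vertices {0, 2, 4} are pairwise adjacent, and any tree decomposition puts a clique entirely inside one bag — forcing width ≥ 2. Hence tw(G) = 2 exactly.

2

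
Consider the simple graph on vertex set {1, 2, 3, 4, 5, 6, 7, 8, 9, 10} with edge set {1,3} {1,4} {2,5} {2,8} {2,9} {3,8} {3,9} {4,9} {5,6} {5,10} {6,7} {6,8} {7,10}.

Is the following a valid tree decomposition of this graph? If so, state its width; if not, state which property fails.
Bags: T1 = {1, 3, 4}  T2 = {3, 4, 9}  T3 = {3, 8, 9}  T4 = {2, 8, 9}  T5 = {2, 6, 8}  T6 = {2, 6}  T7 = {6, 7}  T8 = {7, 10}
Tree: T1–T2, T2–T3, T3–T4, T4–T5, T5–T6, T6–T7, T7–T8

A tree decomposition must satisfy three properties: every vertex lies in some bag; for every edge, both endpoints lie together in some bag; and for every vertex, the bags containing it form a connected subtree. Here vertex 5 appears in no bag, so the decomposition is invalid.

No — vertex 5 appears in no bag.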